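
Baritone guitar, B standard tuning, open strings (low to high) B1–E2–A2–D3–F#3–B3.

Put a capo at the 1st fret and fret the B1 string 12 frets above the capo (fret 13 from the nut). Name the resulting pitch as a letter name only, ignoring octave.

C

The capo raises the open B1 by 1 semitone to C2; fretting 12 more gives B1 + 1 + 12 = B1 + 13 semitones, landing on C.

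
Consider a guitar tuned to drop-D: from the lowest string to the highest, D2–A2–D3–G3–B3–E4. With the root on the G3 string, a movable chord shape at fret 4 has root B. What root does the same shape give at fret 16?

B

Moving from fret 4 to fret 16 shifts the root by 12 semitones.
B up 12 semitones is B.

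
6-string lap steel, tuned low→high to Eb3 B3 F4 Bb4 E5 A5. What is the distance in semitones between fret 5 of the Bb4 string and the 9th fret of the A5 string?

15 semitones

Bb4 at fret 5 → Eb5 (MIDI 75); A5 at fret 9 → Gb6 (MIDI 90).
75 − 90 = -15, so the two pitches are 15 semitones apart, with Gb6 the higher.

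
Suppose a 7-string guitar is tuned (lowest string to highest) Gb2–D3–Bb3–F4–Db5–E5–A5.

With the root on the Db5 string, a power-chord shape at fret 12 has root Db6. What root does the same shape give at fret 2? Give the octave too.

Eb5

Moving from fret 12 to fret 2 shifts the root by -10 semitones.
Db6 down 10 semitones is Eb5.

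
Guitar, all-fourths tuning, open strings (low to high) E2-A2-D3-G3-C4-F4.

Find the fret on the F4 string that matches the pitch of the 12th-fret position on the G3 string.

2

Fret 12 on G3 is MIDI 55 + 12 = 67 (G4). On the F4 string (open MIDI 65), that pitch is 67 − 65 = fret 2.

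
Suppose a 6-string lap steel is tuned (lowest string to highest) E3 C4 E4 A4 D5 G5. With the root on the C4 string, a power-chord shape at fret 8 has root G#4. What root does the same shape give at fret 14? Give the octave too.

D5

Moving from fret 8 to fret 14 shifts the root by 6 semitones.
G#4 up 6 semitones is D5.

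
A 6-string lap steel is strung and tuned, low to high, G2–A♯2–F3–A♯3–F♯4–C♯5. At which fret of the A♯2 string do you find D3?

4

D3 is 4 semitones above the open A♯2 (A#–B–C–C#–D), so it sits at fret 4.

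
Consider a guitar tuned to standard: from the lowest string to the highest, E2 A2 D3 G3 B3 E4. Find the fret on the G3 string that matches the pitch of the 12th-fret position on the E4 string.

21

Fret 12 on E4 is MIDI 64 + 12 = 76 (E5). On the G3 string (open MIDI 55), that pitch is 76 − 55 = fret 21.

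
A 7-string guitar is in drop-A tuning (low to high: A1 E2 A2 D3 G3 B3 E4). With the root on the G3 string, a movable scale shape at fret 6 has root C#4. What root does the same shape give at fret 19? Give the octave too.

D5

Moving from fret 6 to fret 19 shifts the root by 13 semitones.
C#4 up 13 semitones is D5.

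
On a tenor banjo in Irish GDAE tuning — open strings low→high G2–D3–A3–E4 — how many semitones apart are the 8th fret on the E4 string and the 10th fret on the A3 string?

5 semitones

E4 at fret 8 → C5 (MIDI 72); A3 at fret 10 → G4 (MIDI 67).
72 − 67 = 5, so the two pitches are 5 semitones apart, with C5 the higher.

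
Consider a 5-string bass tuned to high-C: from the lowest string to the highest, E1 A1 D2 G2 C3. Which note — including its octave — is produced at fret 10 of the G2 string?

Each fret is one semitone, so G2 + 10 = F3.

F3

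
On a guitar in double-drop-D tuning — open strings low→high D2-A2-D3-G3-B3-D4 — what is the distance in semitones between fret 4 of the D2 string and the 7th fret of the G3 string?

20 semitones

D2 at fret 4 → F♯2 (MIDI 42); G3 at fret 7 → D4 (MIDI 62).
42 − 62 = -20, so the two pitches are 20 semitones apart, with D4 the higher.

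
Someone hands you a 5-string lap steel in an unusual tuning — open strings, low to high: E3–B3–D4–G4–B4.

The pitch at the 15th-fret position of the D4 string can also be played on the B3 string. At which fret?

18

Fret 15 on D4 is MIDI 62 + 15 = 77 (F5). On the B3 string (open MIDI 59), that pitch is 77 − 59 = fret 18.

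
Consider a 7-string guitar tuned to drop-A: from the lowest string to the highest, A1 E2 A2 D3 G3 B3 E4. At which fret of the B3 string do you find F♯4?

7

F♯4 is 7 semitones above the open B3 (B–C–C#–D–D#–E–F–F#), so it sits at fret 7.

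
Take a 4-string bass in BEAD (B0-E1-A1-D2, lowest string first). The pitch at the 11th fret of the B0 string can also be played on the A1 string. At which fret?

1

B0 at fret 11 is B0 + 11 semitones = A♯1.
The open A1 string is 10 semitones above the open B0, so the same pitch on the A1 string lies at fret 11 − 10 = 1.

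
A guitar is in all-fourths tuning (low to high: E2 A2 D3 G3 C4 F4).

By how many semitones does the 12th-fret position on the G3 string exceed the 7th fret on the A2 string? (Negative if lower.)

G3 at fret 12 → G4 (MIDI 67); A2 at fret 7 → E3 (MIDI 52).
67 − 52 = 15, so the two pitches are 15 semitones apart.

15 semitones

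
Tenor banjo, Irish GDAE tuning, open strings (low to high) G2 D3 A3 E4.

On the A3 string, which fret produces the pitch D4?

D4 is 5 semitones above the open A3 (A–A#–B–C–C#–D), so it sits at fret 5.

5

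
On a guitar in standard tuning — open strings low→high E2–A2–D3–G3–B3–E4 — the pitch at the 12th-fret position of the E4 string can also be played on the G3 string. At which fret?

E4 at fret 12 is E4 + 12 semitones = E5.
The open G3 string is 9 semitones below the open E4, so the same pitch on the G3 string lies at fret 12 + 9 = 21.

21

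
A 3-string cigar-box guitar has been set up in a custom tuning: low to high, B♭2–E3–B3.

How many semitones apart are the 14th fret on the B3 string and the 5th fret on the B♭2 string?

B3 at fret 14 → D♭5 (MIDI 73); B♭2 at fret 5 → E♭3 (MIDI 51).
73 − 51 = 22, so the two pitches are 22 semitones apart, with D♭5 the higher.

22 semitones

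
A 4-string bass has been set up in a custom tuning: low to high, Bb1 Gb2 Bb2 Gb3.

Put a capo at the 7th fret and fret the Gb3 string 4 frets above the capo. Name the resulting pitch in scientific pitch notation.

The capo raises the open Gb3 by 7 semitones to Db4; fretting 4 more gives Gb3 + 7 + 4 = Gb3 + 11 semitones = F4.

F4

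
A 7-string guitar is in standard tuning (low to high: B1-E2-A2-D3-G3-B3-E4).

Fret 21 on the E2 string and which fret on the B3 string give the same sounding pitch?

2

Fret 21 on E2 is MIDI 40 + 21 = 61 (C#4). On the B3 string (open MIDI 59), that pitch is 61 − 59 = fret 2.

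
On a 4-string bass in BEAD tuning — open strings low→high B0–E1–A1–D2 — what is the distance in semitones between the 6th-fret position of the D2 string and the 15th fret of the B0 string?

6 semitones

D2 at fret 6 → G♯2 (MIDI 44); B0 at fret 15 → D2 (MIDI 38).
44 − 38 = 6, so the two pitches are 6 semitones apart, with G♯2 the higher.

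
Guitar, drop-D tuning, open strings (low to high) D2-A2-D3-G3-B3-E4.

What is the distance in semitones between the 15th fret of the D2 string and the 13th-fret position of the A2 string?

D2 at fret 15 → F3 (MIDI 53); A2 at fret 13 → A♯3 (MIDI 58).
53 − 58 = -5, so the two pitches are 5 semitones apart, with A♯3 the higher.

5 semitones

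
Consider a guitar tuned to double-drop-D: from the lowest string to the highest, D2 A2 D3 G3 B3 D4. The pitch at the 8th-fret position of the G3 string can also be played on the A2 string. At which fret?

Fret 8 on G3 is MIDI 55 + 8 = 63 (D#4). On the A2 string (open MIDI 45), that pitch is 63 − 45 = fret 18.

18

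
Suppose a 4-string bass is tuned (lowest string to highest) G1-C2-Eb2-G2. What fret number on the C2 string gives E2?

E2 is 4 semitones above the open C2 (C–Db–D–Eb–E), so it sits at fret 4.

4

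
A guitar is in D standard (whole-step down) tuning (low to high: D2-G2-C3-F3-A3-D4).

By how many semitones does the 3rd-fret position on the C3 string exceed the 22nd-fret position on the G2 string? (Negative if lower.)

C3 at fret 3 → D♯3 (MIDI 51); G2 at fret 22 → F4 (MIDI 65).
51 − 65 = -14, so the two pitches are 14 semitones apart.

-14 semitones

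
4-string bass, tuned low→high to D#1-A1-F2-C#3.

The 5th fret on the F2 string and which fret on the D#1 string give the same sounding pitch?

19

F2 at fret 5 is F2 + 5 semitones = A#2.
The open D#1 string is 14 semitones below the open F2, so the same pitch on the D#1 string lies at fret 5 + 14 = 19.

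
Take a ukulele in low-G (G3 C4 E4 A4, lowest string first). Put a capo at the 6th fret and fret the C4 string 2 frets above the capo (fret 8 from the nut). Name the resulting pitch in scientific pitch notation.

G#4

The capo raises the open C4 by 6 semitones to F#4; fretting 2 more gives C4 + 6 + 2 = C4 + 8 semitones = G#4.
(Also written Ab.)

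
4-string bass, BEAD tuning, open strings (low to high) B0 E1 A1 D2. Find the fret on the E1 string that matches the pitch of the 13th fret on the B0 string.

8

B0 at fret 13 is B0 + 13 semitones = C2.
The open E1 string is 5 semitones above the open B0, so the same pitch on the E1 string lies at fret 13 − 5 = 8.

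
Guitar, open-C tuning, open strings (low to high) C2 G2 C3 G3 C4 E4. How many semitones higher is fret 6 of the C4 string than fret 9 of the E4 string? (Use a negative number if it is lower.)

C4 at fret 6 → F#4 (MIDI 66); E4 at fret 9 → C#5 (MIDI 73).
66 − 73 = -7, so the two pitches are 7 semitones apart.

-7 semitones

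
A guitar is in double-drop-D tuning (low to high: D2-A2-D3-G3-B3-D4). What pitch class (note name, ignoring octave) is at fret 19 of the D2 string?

A

D2 is MIDI 38. Adding 19 gives 57; 57 mod 12 = 9, i.e. A.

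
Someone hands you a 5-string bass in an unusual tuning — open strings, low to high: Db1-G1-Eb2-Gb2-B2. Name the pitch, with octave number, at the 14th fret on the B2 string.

B2 is MIDI 47. Adding 14 gives 61, which is Db4.
(Equivalently spelled C#4.)

Db4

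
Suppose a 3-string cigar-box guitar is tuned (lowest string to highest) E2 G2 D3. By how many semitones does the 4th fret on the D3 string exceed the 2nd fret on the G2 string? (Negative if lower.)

D3 at fret 4 → F#3 (MIDI 54); G2 at fret 2 → A2 (MIDI 45).
54 − 45 = 9, so the two pitches are 9 semitones apart.

9 semitones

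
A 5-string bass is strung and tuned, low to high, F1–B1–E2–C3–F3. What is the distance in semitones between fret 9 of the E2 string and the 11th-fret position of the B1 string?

3 semitones

E2 at fret 9 → C♯3 (MIDI 49); B1 at fret 11 → A♯2 (MIDI 46).
49 − 46 = 3, so the two pitches are 3 semitones apart, with C♯3 the higher.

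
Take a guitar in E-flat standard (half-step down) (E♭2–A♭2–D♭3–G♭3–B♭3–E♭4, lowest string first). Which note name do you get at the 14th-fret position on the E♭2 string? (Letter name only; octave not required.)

Each fret is one semitone, so E♭2 + 14 = F.

F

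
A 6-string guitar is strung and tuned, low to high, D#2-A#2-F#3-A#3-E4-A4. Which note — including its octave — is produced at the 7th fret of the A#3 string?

Each fret is one semitone, so A#3 + 7 = F4.

F4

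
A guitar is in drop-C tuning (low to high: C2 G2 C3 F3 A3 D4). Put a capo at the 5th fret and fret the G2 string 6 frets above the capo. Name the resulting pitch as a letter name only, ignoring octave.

The capo raises the open G2 by 5 semitones to C3; fretting 6 more gives G2 + 5 + 6 = G2 + 11 semitones, landing on F#.
(Also written Gb.)

F#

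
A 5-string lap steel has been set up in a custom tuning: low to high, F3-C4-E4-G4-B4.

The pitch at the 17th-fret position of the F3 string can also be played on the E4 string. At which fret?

Fret 17 on F3 is MIDI 53 + 17 = 70 (A#4). On the E4 string (open MIDI 64), that pitch is 70 − 64 = fret 6.

6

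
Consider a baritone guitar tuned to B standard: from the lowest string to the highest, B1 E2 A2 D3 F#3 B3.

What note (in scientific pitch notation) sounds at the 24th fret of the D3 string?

D5

D3 is MIDI 50. Adding 24 gives 74, which is D5.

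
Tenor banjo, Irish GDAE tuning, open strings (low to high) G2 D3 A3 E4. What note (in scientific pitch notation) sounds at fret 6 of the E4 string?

A#4

E4 is MIDI 64. Adding 6 gives 70, which is A#4.
(Equivalently spelled Bb4.)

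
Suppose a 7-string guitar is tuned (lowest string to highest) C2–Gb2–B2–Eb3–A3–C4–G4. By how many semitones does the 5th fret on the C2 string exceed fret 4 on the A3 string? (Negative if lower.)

C2 at fret 5 → F2 (MIDI 41); A3 at fret 4 → Db4 (MIDI 61).
41 − 61 = -20, so the two pitches are 20 semitones apart.

-20 semitones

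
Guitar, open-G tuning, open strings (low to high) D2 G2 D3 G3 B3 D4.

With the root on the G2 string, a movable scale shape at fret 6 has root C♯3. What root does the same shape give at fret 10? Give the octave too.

F3

Moving from fret 6 to fret 10 shifts the root by 4 semitones.
C♯3 up 4 semitones is F3.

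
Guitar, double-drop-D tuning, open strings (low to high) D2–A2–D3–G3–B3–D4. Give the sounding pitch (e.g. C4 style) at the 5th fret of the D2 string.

D2 is MIDI 38. Adding 5 gives 43, which is G2.

G2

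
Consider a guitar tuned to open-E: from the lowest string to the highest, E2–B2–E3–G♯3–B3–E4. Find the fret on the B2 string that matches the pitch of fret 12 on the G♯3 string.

Fret 12 on G♯3 is MIDI 56 + 12 = 68 (G♯4). On the B2 string (open MIDI 47), that pitch is 68 − 47 = fret 21.

21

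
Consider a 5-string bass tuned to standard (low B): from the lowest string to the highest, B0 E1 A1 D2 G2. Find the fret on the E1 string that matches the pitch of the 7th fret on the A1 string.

12

A1 at fret 7 is A1 + 7 semitones = E2.
The open E1 string is 5 semitones below the open A1, so the same pitch on the E1 string lies at fret 7 + 5 = 12.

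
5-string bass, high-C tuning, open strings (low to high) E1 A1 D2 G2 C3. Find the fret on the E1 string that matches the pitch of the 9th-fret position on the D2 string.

19

D2 at fret 9 is D2 + 9 semitones = B2.
The open E1 string is 10 semitones below the open D2, so the same pitch on the E1 string lies at fret 9 + 10 = 19.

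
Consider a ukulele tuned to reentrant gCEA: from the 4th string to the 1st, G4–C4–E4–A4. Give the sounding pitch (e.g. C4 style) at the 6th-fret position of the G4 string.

C#5

Each fret is one semitone, so G4 + 6 = C#5.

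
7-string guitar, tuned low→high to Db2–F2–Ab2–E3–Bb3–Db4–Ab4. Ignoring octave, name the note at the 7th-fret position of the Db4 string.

Ab

Each fret is one semitone, so Db4 + 7 = Ab.
(Equivalently spelled G#.)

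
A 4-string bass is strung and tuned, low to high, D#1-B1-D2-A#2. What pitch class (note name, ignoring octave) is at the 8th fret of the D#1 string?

The open D#1 string plus 8 semitones: D#–E–F–F#–G–G#–A–A#–B.

B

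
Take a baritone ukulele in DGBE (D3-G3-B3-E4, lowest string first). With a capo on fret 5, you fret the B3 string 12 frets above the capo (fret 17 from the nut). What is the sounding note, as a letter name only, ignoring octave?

E

The capo raises the open B3 by 5 semitones to E4; fretting 12 more gives B3 + 5 + 12 = B3 + 17 semitones, landing on E.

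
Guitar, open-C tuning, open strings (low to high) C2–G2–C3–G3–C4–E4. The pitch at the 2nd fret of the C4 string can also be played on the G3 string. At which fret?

7

Fret 2 on C4 is MIDI 60 + 2 = 62 (D4). On the G3 string (open MIDI 55), that pitch is 62 − 55 = fret 7.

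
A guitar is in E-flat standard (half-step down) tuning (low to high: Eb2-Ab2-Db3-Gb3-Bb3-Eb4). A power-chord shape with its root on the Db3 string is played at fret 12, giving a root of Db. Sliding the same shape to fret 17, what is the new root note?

Moving from fret 12 to fret 17 shifts the root by 5 semitones.
Db up 5 semitones is Gb.

Gb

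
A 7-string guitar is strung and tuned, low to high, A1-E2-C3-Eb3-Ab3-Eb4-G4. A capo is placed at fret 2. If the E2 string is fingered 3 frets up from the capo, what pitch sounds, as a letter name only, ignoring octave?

A

The capo raises the open E2 by 2 semitones to Gb2; fretting 3 more gives E2 + 2 + 3 = E2 + 5 semitones, landing on A.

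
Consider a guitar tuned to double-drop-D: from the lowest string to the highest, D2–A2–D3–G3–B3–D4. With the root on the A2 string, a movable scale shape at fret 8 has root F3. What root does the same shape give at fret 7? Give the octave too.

E3

Moving from fret 8 to fret 7 shifts the root by -1 semitone.
F3 down 1 semitone is E3.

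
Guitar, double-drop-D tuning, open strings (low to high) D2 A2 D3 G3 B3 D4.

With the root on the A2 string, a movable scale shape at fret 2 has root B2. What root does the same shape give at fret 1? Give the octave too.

Moving from fret 2 to fret 1 shifts the root by -1 semitone.
B2 down 1 semitone is A#2.

A#2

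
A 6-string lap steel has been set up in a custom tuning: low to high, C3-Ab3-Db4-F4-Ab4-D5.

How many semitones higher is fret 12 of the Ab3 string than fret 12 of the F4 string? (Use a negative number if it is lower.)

Ab3 at fret 12 → Ab4 (MIDI 68); F4 at fret 12 → F5 (MIDI 77).
68 − 77 = -9, so the two pitches are 9 semitones apart.

-9 semitones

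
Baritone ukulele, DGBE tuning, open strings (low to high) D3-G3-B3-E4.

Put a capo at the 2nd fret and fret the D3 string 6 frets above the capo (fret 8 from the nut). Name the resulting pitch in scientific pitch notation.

A#3

The capo raises the open D3 by 2 semitones to E3; fretting 6 more gives D3 + 2 + 6 = D3 + 8 semitones = A#3.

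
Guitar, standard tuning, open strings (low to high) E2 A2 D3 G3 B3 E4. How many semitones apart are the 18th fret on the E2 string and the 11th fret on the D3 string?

3 semitones

E2 at fret 18 → A♯3 (MIDI 58); D3 at fret 11 → C♯4 (MIDI 61).
58 − 61 = -3, so the two pitches are 3 semitones apart, with C♯4 the higher.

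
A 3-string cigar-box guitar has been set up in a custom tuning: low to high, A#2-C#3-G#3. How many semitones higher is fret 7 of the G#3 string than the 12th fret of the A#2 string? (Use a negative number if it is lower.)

G#3 at fret 7 → D#4 (MIDI 63); A#2 at fret 12 → A#3 (MIDI 58).
63 − 58 = 5, so the two pitches are 5 semitones apart.

5 semitones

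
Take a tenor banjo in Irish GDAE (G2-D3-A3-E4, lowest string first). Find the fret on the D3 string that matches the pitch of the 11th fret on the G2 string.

Fret 11 on G2 is MIDI 43 + 11 = 54 (F#3). On the D3 string (open MIDI 50), that pitch is 54 − 50 = fret 4.

4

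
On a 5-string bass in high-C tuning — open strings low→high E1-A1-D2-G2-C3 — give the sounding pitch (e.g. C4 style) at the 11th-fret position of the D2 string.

The open D2 string plus 11 semitones: D–D#–E–F–…–B–C–C#.
The walk passes from B into C once, so the octave number goes from 2 to 3.

C♯3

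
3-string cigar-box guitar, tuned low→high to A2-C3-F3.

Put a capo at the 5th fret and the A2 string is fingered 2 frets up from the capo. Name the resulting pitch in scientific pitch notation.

E3

The capo raises the open A2 by 5 semitones to D3; fretting 2 more gives A2 + 5 + 2 = A2 + 7 semitones = E3.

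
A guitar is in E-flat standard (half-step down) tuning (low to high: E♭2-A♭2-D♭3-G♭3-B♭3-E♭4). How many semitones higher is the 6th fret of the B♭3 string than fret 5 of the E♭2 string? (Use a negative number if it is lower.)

20 semitones

B♭3 at fret 6 → E4 (MIDI 64); E♭2 at fret 5 → A♭2 (MIDI 44).
64 − 44 = 20, so the two pitches are 20 semitones apart.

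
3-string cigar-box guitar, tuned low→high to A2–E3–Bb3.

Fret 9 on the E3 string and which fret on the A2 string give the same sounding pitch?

E3 at fret 9 is E3 + 9 semitones = Db4.
The open A2 string is 7 semitones below the open E3, so the same pitch on the A2 string lies at fret 9 + 7 = 16.

16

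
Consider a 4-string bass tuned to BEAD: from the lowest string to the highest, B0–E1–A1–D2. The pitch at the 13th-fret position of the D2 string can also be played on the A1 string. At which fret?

18

Fret 13 on D2 is MIDI 38 + 13 = 51 (D♯3). On the A1 string (open MIDI 33), that pitch is 51 − 33 = fret 18.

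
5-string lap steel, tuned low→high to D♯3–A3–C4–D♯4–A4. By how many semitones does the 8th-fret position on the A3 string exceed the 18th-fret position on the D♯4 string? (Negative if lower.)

-16 semitones

A3 at fret 8 → F4 (MIDI 65); D♯4 at fret 18 → A5 (MIDI 81).
65 − 81 = -16, so the two pitches are 16 semitones apart.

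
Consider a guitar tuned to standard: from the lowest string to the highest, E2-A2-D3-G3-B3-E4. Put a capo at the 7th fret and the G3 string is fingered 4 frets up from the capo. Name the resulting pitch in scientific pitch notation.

F♯4

The capo raises the open G3 by 7 semitones to D4; fretting 4 more gives G3 + 7 + 4 = G3 + 11 semitones = F♯4.
(Also written G♭.)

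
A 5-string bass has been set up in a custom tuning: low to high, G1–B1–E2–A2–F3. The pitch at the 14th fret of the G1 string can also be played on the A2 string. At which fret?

0

G1 at fret 14 is G1 + 14 semitones = A2.
The open A2 string is 14 semitones above the open G1, so the same pitch on the A2 string lies at fret 14 − 14 = 0.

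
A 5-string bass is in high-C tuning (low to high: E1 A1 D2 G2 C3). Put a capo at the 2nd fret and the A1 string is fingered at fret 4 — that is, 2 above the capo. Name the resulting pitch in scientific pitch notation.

C♯2

The capo raises the open A1 by 2 semitones to B1; fretting 2 more gives A1 + 2 + 2 = A1 + 4 semitones = C♯2.
(Also written D♭.)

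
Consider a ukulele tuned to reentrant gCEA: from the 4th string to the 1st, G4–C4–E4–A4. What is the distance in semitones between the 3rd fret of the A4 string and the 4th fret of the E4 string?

A4 at fret 3 → C5 (MIDI 72); E4 at fret 4 → G#4 (MIDI 68).
72 − 68 = 4, so the two pitches are 4 semitones apart, with C5 the higher.

4 semitones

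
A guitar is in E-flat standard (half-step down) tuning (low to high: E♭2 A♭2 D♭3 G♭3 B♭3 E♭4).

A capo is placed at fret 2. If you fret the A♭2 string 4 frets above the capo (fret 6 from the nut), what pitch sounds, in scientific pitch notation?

D3

The capo raises the open A♭2 by 2 semitones to B♭2; fretting 4 more gives A♭2 + 2 + 4 = A♭2 + 6 semitones = D3.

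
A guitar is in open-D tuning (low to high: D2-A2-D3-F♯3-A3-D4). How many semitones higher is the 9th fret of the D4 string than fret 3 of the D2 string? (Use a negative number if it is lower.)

D4 at fret 9 → B4 (MIDI 71); D2 at fret 3 → F2 (MIDI 41).
71 − 41 = 30, so the two pitches are 30 semitones apart.

30 semitones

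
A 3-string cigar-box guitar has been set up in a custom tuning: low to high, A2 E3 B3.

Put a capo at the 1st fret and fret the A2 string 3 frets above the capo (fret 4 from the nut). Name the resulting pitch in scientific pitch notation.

The capo raises the open A2 by 1 semitone to Bb2; fretting 3 more gives A2 + 1 + 3 = A2 + 4 semitones = Db3.

Db3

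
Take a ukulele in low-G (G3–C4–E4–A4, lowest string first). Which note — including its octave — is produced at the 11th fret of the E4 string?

D♯5

Each fret is one semitone, so E4 + 11 = D♯5.
(Equivalently spelled E♭5.)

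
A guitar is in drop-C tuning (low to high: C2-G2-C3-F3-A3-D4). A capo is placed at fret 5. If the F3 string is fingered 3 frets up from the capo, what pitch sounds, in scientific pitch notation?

C#4

The capo raises the open F3 by 5 semitones to A#3; fretting 3 more gives F3 + 5 + 3 = F3 + 8 semitones = C#4.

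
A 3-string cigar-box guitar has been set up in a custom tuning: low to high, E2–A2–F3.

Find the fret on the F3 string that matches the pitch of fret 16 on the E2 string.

Fret 16 on E2 is MIDI 40 + 16 = 56 (G#3). On the F3 string (open MIDI 53), that pitch is 56 − 53 = fret 3.

3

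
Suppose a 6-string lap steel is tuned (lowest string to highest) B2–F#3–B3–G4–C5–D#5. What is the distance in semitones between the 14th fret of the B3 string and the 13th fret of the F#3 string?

6 semitones

B3 at fret 14 → C#5 (MIDI 73); F#3 at fret 13 → G4 (MIDI 67).
73 − 67 = 6, so the two pitches are 6 semitones apart, with C#5 the higher.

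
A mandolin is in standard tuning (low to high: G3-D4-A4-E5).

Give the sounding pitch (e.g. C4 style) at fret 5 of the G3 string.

The open G3 string plus 5 semitones: G–G#–A–A#–B–C.
The walk passes from B into C once, so the octave number goes from 3 to 4.

C4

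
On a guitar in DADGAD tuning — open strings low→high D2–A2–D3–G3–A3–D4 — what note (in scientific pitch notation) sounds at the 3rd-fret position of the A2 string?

C3

The open A2 string plus 3 semitones: A–A#–B–C.
The walk passes from B into C once, so the octave number goes from 2 to 3.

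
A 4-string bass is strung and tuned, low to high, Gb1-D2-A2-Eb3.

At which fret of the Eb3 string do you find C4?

C4 is 9 semitones above the open Eb3 (Eb–E–F–Gb–G–Ab–A–Bb–B–C), so it sits at fret 9.

9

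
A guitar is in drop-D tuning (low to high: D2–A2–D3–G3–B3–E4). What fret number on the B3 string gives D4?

D4 is 3 semitones above the open B3 (B–C–C#–D), so it sits at fret 3.

3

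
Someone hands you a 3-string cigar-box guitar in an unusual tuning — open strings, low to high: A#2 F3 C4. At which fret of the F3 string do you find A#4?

A#4 is 17 semitones above the open F3 (F–F#–G–G#–…–G#–A–A#), so it sits at fret 17.

17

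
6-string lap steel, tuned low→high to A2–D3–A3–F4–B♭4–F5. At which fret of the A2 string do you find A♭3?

11

A♭3 is 11 semitones above the open A2 (A–Bb–B–C–…–Gb–G–Ab), so it sits at fret 11.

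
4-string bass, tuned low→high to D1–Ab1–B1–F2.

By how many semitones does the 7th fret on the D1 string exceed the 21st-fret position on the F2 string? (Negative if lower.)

-29 semitones

D1 at fret 7 → A1 (MIDI 33); F2 at fret 21 → D4 (MIDI 62).
33 − 62 = -29, so the two pitches are 29 semitones apart.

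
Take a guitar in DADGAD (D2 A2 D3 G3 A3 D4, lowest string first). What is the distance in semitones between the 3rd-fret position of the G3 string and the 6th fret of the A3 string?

5 semitones

G3 at fret 3 → A#3 (MIDI 58); A3 at fret 6 → D#4 (MIDI 63).
58 − 63 = -5, so the two pitches are 5 semitones apart, with D#4 the higher.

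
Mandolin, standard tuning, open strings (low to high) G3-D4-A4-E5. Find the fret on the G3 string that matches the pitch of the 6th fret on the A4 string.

20

A4 at fret 6 is A4 + 6 semitones = D♯5.
The open G3 string is 14 semitones below the open A4, so the same pitch on the G3 string lies at fret 6 + 14 = 20.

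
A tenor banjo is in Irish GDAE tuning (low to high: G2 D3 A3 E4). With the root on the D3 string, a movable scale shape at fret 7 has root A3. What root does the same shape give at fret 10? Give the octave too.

C4

Moving from fret 7 to fret 10 shifts the root by 3 semitones.
A3 up 3 semitones is C4.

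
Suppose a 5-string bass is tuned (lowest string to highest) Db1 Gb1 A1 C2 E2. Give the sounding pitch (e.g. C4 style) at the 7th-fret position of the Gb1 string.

Db2

The open Gb1 string plus 7 semitones: Gb–G–Ab–A–Bb–B–C–Db.
The walk passes from B into C once, so the octave number goes from 1 to 2.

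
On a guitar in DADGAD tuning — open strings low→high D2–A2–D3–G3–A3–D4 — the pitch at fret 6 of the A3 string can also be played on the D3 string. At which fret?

13

Fret 6 on A3 is MIDI 57 + 6 = 63 (D♯4). On the D3 string (open MIDI 50), that pitch is 63 − 50 = fret 13.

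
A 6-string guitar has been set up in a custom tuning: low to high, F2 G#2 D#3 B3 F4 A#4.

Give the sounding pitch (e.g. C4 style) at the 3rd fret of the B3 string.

D4

The open B3 string plus 3 semitones: B–C–C#–D.
The walk passes from B into C once, so the octave number goes from 3 to 4.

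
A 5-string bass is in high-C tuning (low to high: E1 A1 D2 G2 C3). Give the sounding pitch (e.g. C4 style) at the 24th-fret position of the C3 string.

The open C3 string plus 24 semitones: C–C#–D–D#–…–A#–B–C.
The walk passes from B into C 2 times, so the octave number goes from 3 to 5.

C5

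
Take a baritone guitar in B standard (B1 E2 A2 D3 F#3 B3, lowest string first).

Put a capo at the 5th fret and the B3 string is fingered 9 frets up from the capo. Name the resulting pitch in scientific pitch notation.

C#5

The capo raises the open B3 by 5 semitones to E4; fretting 9 more gives B3 + 5 + 9 = B3 + 14 semitones = C#5.
(Also written Db.)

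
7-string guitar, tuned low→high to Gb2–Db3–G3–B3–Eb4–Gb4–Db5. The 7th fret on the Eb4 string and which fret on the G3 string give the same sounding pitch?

15

Eb4 at fret 7 is Eb4 + 7 semitones = Bb4.
The open G3 string is 8 semitones below the open Eb4, so the same pitch on the G3 string lies at fret 7 + 8 = 15.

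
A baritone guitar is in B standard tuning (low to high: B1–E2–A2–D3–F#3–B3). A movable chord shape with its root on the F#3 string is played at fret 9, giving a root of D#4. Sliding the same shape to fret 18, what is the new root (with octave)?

Moving from fret 9 to fret 18 shifts the root by 9 semitones.
D#4 up 9 semitones is C5.

C5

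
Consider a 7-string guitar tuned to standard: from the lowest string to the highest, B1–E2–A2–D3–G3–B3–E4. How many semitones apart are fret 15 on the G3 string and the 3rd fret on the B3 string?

8 semitones

G3 at fret 15 → A#4 (MIDI 70); B3 at fret 3 → D4 (MIDI 62).
70 − 62 = 8, so the two pitches are 8 semitones apart, with A#4 the higher.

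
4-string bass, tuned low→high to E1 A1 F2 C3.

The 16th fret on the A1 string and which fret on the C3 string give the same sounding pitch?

Fret 16 on A1 is MIDI 33 + 16 = 49 (C#3). On the C3 string (open MIDI 48), that pitch is 49 − 48 = fret 1.

1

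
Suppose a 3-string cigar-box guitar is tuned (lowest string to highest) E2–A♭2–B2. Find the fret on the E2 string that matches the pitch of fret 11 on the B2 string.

18

Fret 11 on B2 is MIDI 47 + 11 = 58 (B♭3). On the E2 string (open MIDI 40), that pitch is 58 − 40 = fret 18.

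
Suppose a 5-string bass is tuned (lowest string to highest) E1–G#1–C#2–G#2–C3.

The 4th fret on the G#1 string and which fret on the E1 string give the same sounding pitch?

8

G#1 at fret 4 is G#1 + 4 semitones = C2.
The open E1 string is 4 semitones below the open G#1, so the same pitch on the E1 string lies at fret 4 + 4 = 8.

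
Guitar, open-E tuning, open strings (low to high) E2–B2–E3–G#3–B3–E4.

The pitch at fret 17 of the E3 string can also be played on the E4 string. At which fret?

E3 at fret 17 is E3 + 17 semitones = A4.
The open E4 string is 12 semitones above the open E3, so the same pitch on the E4 string lies at fret 17 − 12 = 5.

5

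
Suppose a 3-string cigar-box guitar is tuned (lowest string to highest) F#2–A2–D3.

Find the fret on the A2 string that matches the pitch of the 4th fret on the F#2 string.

1

F#2 at fret 4 is F#2 + 4 semitones = A#2.
The open A2 string is 3 semitones above the open F#2, so the same pitch on the A2 string lies at fret 4 − 3 = 1.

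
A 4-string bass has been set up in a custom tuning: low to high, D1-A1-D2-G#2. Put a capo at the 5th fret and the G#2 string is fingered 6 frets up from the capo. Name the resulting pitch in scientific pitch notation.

G3

The capo raises the open G#2 by 5 semitones to C#3; fretting 6 more gives G#2 + 5 + 6 = G#2 + 11 semitones = G3.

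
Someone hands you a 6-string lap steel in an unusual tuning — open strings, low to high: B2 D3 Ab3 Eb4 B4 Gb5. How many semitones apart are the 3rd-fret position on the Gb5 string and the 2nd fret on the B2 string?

Gb5 at fret 3 → A5 (MIDI 81); B2 at fret 2 → Db3 (MIDI 49).
81 − 49 = 32, so the two pitches are 32 semitones apart, with A5 the higher.

32 semitones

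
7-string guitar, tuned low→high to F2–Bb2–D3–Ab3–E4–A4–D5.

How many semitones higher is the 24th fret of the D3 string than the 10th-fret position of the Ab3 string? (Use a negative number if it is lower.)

D3 at fret 24 → D5 (MIDI 74); Ab3 at fret 10 → Gb4 (MIDI 66).
74 − 66 = 8, so the two pitches are 8 semitones apart.

8 semitones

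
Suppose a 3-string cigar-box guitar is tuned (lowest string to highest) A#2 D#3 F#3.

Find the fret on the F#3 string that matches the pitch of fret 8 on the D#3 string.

Fret 8 on D#3 is MIDI 51 + 8 = 59 (B3). On the F#3 string (open MIDI 54), that pitch is 59 − 54 = fret 5.

5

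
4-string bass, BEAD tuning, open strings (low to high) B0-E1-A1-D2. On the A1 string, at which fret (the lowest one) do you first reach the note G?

10

From A1, count semitones up the chromatic scale until reaching G: A–A#–B–C–…–F–F#–G — 10 steps.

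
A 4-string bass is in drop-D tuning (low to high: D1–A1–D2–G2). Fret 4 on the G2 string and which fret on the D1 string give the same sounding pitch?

G2 at fret 4 is G2 + 4 semitones = B2.
The open D1 string is 17 semitones below the open G2, so the same pitch on the D1 string lies at fret 4 + 17 = 21.

21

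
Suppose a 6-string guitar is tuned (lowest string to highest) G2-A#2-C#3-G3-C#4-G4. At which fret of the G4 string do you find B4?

B4 is 4 semitones above the open G4 (G–G#–A–A#–B), so it sits at fret 4.

4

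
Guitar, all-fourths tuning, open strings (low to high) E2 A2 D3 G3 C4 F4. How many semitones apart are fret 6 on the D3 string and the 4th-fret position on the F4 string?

13 semitones

D3 at fret 6 → G#3 (MIDI 56); F4 at fret 4 → A4 (MIDI 69).
56 − 69 = -13, so the two pitches are 13 semitones apart, with A4 the higher.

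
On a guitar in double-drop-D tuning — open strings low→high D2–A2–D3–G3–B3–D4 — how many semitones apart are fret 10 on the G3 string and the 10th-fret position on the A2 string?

G3 at fret 10 → F4 (MIDI 65); A2 at fret 10 → G3 (MIDI 55).
65 − 55 = 10, so the two pitches are 10 semitones apart, with F4 the higher.

10 semitones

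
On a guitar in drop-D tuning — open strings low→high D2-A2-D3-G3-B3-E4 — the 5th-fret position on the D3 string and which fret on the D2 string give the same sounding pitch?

17

D3 at fret 5 is D3 + 5 semitones = G3.
The open D2 string is 12 semitones below the open D3, so the same pitch on the D2 string lies at fret 5 + 12 = 17.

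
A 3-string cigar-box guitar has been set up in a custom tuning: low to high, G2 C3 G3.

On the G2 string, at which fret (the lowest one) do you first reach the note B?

4

From G2, count semitones up the chromatic scale until reaching B: G–G#–A–A#–B — 4 steps.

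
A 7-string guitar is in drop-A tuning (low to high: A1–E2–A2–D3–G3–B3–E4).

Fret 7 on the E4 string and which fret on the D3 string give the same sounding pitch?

21

E4 at fret 7 is E4 + 7 semitones = B4.
The open D3 string is 14 semitones below the open E4, so the same pitch on the D3 string lies at fret 7 + 14 = 21.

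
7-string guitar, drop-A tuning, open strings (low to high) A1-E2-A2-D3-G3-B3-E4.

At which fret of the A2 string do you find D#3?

6

D#3 is 6 semitones above the open A2 (A–A#–B–C–C#–D–D#), so it sits at fret 6.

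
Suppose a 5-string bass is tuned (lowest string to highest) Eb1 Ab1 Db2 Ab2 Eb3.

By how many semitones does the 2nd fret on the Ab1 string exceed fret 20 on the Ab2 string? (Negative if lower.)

Ab1 at fret 2 → Bb1 (MIDI 34); Ab2 at fret 20 → E4 (MIDI 64).
34 − 64 = -30, so the two pitches are 30 semitones apart.

-30 semitones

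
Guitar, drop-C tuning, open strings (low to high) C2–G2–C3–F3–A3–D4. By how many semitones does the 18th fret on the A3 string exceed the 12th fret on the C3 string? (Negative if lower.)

A3 at fret 18 → D#5 (MIDI 75); C3 at fret 12 → C4 (MIDI 60).
75 − 60 = 15, so the two pitches are 15 semitones apart.

15 semitones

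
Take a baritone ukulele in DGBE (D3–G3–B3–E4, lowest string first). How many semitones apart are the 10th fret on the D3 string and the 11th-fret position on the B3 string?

D3 at fret 10 → C4 (MIDI 60); B3 at fret 11 → A♯4 (MIDI 70).
60 − 70 = -10, so the two pitches are 10 semitones apart, with A♯4 the higher.

10 semitones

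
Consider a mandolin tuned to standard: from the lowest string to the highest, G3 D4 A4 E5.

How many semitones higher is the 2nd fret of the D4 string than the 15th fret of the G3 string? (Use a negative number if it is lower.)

D4 at fret 2 → E4 (MIDI 64); G3 at fret 15 → A#4 (MIDI 70).
64 − 70 = -6, so the two pitches are 6 semitones apart.

-6 semitones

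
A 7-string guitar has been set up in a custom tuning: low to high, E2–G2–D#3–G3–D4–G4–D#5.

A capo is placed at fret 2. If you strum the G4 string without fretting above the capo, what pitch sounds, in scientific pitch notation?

A4

The capo raises the open G4 by 2 semitones to A4; fretting 0 more gives G4 + 2 + 0 = G4 + 2 semitones = A4.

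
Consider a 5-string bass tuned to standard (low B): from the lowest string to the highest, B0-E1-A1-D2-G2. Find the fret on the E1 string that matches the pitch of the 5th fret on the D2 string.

D2 at fret 5 is D2 + 5 semitones = G2.
The open E1 string is 10 semitones below the open D2, so the same pitch on the E1 string lies at fret 5 + 10 = 15.

15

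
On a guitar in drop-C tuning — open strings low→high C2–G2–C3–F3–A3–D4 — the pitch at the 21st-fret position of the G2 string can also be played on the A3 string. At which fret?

7

Fret 21 on G2 is MIDI 43 + 21 = 64 (E4). On the A3 string (open MIDI 57), that pitch is 64 − 57 = fret 7.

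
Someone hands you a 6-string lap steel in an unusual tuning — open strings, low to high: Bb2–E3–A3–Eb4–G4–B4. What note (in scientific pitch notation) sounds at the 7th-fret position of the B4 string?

Each fret is one semitone, so B4 + 7 = Gb5.
(Equivalently spelled F#5.)

Gb5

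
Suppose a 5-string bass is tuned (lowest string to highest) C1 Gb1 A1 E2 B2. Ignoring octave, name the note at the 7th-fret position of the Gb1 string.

Db

The open Gb1 string plus 7 semitones: Gb–G–Ab–A–Bb–B–C–Db.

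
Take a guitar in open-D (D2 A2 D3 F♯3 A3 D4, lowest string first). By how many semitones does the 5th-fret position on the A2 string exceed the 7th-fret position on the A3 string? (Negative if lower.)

-14 semitones

A2 at fret 5 → D3 (MIDI 50); A3 at fret 7 → E4 (MIDI 64).
50 − 64 = -14, so the two pitches are 14 semitones apart.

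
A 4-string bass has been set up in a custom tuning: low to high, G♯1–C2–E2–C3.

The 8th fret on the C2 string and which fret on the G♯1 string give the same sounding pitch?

12

Fret 8 on C2 is MIDI 36 + 8 = 44 (G♯2). On the G♯1 string (open MIDI 32), that pitch is 44 − 32 = fret 12.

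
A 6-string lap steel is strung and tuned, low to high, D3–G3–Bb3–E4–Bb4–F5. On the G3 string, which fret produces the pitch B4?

B4 is 16 semitones above the open G3 (G–Ab–A–Bb–…–A–Bb–B), so it sits at fret 16.

16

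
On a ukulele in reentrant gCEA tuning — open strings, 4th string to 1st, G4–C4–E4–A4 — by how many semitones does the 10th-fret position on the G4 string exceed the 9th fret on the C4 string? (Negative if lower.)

8 semitones

G4 at fret 10 → F5 (MIDI 77); C4 at fret 9 → A4 (MIDI 69).
77 − 69 = 8, so the two pitches are 8 semitones apart.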